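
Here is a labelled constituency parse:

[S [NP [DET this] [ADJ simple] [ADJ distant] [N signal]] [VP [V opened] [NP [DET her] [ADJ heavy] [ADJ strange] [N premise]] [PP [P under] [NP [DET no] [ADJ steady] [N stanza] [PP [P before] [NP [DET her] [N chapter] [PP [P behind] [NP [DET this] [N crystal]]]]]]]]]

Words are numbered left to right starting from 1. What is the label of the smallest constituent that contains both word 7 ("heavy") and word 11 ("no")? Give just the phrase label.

VP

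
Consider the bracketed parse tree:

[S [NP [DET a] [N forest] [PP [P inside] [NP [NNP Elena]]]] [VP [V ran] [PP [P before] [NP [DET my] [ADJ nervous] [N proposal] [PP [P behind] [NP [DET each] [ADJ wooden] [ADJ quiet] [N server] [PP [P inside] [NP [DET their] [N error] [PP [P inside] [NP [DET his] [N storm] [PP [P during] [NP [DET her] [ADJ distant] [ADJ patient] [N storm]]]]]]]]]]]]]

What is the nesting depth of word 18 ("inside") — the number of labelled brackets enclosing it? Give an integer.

The word sits inside P, which is inside PP, inside NP, inside PP, inside NP, inside PP, inside NP, inside PP, inside VP, inside S — 10 brackets in all.

10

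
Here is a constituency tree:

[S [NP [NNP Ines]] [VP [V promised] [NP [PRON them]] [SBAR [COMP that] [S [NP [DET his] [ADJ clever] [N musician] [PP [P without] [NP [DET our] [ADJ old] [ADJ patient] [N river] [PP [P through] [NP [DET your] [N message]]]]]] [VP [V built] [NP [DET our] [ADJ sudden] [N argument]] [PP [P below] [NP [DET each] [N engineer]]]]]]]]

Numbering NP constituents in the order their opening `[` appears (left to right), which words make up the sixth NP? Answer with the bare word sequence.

our sudden argument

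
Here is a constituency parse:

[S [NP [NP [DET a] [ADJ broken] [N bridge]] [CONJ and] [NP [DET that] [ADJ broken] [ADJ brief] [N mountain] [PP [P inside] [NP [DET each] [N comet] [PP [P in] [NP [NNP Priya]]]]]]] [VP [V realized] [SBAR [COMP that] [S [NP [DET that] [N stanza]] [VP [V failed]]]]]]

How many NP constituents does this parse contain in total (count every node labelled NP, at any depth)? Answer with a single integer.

6

The NP constituents are: [NP a broken bridge and that broken brief mountain inside each comet in Priya]; [NP a broken bridge]; [NP that broken brief mountain inside each comet in Priya]; [NP each comet in Priya]; [NP Priya]; [NP that stanza]. Total: 6.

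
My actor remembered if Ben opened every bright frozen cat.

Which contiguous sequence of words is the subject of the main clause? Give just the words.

my actor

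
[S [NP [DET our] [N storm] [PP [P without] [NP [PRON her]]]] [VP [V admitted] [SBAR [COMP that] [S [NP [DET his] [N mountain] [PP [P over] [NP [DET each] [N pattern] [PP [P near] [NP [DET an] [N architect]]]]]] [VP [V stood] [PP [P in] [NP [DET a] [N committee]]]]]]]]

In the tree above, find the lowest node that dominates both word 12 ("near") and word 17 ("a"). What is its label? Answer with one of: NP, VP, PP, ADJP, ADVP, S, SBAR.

S

Word 12 lies under S → VP → SBAR → S → NP → PP → NP → PP → P; word 17 lies under S → VP → SBAR → S → VP → PP → NP → DET. The lowest shared node is the S.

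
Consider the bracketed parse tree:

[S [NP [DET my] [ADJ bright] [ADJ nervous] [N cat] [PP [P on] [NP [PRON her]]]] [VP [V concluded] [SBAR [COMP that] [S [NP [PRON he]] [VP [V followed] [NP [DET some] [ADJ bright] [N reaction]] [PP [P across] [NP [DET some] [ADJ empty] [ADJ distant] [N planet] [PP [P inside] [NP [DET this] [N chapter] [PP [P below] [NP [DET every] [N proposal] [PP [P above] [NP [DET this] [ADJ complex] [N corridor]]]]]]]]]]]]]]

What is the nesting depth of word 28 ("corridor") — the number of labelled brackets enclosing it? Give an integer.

14

The word sits inside N, which is inside NP, inside PP, inside NP, inside PP, inside NP, inside PP, inside NP, inside PP, inside VP, inside S, inside SBAR, inside VP, inside S — 14 brackets in all.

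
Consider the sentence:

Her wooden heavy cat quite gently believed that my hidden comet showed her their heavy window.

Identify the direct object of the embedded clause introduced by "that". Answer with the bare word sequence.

their heavy window

The verb of the embedded clause introduced by "that" is "showed"; its direct object is the NP "their heavy window".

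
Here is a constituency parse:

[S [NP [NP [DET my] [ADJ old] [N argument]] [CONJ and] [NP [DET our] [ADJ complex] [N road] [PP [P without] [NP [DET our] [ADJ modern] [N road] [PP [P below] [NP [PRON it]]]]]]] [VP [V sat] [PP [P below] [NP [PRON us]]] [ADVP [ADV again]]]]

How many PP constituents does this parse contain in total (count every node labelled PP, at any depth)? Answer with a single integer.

Listing each PP by its span: [PP without our modern road below it]; [PP below it]; [PP below us] — that makes 3.

3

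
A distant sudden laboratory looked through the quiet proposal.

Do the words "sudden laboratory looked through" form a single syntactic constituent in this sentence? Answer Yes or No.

The sequence begins inside the noun phrase "a distant sudden laboratory" and ends inside the verb phrase "looked through the quiet proposal"; it crosses a phrase boundary, so no single node in the tree spans exactly those words.

No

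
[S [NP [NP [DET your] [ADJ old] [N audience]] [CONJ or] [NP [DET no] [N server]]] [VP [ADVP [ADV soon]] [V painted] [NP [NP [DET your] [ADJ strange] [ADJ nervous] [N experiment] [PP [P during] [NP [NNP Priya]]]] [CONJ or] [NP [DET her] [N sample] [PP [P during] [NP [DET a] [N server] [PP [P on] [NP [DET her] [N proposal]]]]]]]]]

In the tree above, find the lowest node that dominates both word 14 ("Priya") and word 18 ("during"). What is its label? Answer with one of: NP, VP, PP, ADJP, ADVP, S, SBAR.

NP

The smallest bracket enclosing both words is [NP your strange nervous experiment during Priya or her sample during a server on her proposal], so the label is NP.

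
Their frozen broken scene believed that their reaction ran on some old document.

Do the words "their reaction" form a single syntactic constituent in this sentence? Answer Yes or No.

The sequence corresponds to a single NP node — the noun phrase "their reaction".

Yes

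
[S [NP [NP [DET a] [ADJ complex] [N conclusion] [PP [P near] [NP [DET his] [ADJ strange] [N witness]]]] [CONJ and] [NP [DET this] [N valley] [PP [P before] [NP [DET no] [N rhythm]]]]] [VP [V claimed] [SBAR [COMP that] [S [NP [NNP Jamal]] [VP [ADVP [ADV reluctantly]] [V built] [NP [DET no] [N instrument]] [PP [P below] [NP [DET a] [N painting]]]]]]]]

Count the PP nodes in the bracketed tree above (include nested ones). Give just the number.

3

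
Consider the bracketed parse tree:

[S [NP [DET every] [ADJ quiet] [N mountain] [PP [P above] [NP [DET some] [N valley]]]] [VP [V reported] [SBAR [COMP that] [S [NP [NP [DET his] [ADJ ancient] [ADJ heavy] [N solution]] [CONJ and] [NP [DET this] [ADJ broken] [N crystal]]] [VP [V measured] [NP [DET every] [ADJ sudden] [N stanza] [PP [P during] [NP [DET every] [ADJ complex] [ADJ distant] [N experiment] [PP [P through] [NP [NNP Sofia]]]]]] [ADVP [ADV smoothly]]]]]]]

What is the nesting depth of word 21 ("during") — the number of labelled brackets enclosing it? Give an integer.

The word sits inside P, which is inside PP, inside NP, inside VP, inside S, inside SBAR, inside VP, inside S — 8 brackets in all.

8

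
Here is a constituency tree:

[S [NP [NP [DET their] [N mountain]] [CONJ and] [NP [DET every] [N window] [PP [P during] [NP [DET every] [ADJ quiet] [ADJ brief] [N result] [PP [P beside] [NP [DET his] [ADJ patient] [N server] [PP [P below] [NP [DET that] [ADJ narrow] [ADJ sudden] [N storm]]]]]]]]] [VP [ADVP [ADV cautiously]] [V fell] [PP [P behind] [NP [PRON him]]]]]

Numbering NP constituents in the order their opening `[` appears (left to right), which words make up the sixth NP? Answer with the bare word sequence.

Opening `[NP` markers occur at word positions 1, 1, 4, 7, 12, 16, 23; the sixth of these opens the constituent [NP that narrow sudden storm].

that narrow sudden storm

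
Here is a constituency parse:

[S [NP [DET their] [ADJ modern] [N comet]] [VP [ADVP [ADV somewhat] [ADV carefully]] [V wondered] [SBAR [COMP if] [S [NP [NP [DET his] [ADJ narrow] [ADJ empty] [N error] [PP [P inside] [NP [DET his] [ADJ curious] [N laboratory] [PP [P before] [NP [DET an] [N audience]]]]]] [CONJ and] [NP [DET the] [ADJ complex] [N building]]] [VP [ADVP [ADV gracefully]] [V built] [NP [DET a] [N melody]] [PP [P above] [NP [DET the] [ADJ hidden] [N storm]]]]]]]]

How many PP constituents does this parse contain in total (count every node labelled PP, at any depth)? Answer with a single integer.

The PP constituents are: [PP inside his curious laboratory before an audience]; [PP before an audience]; [PP above the hidden storm]. Total: 3.

3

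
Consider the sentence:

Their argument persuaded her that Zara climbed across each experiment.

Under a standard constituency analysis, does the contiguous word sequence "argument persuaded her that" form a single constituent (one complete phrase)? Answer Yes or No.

The sequence begins inside the noun phrase "their argument" and ends inside the verb phrase "persuaded her that Zara climbed across each experiment"; it crosses a phrase boundary, so no single node in the tree spans exactly those words.

No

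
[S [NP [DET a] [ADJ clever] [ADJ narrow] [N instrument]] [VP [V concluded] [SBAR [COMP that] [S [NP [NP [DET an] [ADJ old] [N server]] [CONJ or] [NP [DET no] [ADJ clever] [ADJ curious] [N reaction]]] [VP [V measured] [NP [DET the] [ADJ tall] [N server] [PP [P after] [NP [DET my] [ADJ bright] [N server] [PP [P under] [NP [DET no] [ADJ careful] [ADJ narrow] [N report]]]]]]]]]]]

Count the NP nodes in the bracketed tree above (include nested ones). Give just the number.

7

The NP constituents are: [NP a clever narrow instrument]; [NP an old server or no clever curious reaction]; [NP an old server]; [NP no clever curious reaction]; [NP the tall server after my bright server under no careful narrow report]; [NP my bright server under no careful narrow report] …. Total: 7.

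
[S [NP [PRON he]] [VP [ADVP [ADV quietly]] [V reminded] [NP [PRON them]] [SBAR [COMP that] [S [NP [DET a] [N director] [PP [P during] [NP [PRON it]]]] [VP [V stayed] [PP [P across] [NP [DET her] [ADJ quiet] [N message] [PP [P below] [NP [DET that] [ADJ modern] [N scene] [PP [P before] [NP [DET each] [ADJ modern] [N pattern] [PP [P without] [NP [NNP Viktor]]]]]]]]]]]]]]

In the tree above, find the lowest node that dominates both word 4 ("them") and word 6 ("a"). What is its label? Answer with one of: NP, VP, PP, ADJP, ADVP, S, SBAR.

Word 4 lies under S → VP → NP → PRON; word 6 lies under S → VP → SBAR → S → NP → DET. The lowest shared node is the VP.

VP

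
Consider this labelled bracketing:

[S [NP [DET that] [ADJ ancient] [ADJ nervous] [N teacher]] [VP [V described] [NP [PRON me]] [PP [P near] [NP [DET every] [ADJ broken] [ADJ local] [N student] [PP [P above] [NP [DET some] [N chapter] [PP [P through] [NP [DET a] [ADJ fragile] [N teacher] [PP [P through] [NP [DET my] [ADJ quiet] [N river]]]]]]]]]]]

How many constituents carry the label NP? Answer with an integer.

Listing each NP by its span: [NP that ancient nervous teacher]; [NP me]; [NP every broken local student above some chapter through a fragile teacher through my quiet river]; [NP some chapter through a fragile teacher through my quiet river]; [NP a fragile teacher through my quiet river]; [NP my quiet river] — that makes 6.

6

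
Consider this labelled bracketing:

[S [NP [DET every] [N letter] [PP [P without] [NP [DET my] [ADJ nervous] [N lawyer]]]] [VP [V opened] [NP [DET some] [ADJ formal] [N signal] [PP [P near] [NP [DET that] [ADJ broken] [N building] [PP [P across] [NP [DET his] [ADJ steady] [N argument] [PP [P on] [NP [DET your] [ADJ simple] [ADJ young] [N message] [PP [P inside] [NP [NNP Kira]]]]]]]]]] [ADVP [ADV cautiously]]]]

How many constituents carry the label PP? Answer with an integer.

Listing each PP by its span: [PP without my nervous lawyer]; [PP near that broken building across his steady argument on your simple young message inside Kira]; [PP across his steady argument on your simple young message inside Kira]; [PP on your simple young message inside Kira]; [PP inside Kira] — that makes 5.

5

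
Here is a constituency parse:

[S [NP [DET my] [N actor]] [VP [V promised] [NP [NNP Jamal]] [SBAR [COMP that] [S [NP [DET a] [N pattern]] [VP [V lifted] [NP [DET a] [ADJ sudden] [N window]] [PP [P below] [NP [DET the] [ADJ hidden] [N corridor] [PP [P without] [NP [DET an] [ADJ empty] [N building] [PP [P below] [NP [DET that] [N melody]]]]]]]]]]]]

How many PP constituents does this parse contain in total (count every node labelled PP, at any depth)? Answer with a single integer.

Scanning left to right, an opening `[PP` appears at word positions 12, 16, 20 — 3 in total.

3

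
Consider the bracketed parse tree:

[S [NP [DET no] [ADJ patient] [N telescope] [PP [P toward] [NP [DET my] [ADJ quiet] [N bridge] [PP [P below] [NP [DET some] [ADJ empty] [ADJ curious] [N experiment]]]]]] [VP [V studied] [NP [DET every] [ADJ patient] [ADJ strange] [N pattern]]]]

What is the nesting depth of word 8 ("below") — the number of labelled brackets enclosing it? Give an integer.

6

The word sits inside P, which is inside PP, inside NP, inside PP, inside NP, inside S — 6 brackets in all.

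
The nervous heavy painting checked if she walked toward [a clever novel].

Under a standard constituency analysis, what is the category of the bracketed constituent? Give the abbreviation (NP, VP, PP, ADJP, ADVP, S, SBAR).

NP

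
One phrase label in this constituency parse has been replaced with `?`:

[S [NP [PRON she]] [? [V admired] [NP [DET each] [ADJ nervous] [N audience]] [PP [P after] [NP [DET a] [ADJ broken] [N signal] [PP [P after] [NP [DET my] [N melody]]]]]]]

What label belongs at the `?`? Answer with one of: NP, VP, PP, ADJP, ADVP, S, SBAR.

VP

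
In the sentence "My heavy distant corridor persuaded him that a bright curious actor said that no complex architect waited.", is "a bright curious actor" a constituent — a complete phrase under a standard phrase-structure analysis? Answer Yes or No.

These words form the whole noun phrase headed by "actor", so yes — one constituent.

Yes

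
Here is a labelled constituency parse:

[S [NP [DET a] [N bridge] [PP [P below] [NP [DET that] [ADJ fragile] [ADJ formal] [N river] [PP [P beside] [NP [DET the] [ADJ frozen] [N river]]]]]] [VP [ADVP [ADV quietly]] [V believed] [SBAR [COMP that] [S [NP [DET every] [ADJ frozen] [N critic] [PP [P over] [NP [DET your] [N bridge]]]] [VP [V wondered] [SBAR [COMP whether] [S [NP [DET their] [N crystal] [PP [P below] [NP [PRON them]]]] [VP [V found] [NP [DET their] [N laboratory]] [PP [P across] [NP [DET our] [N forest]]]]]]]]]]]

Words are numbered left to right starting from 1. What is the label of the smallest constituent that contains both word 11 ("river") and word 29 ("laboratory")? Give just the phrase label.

S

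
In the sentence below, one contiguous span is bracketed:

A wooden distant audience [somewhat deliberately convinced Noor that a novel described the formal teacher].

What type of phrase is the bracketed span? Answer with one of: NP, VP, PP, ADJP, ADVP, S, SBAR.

The bracketed span "somewhat deliberately convinced Noor that a novel described the formal teacher" is headed by "convinced", making it a verb phrase (VP).

VP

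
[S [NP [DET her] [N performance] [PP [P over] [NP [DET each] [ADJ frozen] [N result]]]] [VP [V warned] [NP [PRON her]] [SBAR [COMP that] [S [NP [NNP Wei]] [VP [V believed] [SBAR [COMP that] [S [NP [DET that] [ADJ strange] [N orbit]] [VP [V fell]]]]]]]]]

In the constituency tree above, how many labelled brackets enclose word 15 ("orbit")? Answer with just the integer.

9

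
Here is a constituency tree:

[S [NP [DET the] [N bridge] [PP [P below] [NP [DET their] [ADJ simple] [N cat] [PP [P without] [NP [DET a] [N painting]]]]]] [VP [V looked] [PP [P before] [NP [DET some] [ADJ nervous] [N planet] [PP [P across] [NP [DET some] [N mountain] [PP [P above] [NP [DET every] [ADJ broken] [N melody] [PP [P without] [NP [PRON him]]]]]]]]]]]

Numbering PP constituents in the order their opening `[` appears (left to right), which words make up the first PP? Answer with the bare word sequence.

below their simple cat without a painting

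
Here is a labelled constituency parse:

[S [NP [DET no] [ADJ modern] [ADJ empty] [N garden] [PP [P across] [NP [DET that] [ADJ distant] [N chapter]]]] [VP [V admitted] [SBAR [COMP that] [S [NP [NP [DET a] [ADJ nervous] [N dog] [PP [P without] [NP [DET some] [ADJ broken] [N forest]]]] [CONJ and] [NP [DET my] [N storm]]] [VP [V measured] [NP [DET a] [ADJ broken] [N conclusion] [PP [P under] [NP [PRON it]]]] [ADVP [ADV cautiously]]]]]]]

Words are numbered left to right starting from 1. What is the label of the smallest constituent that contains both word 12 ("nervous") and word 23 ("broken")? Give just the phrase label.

Word 12 lies under S → VP → SBAR → S → NP → NP → ADJ; word 23 lies under S → VP → SBAR → S → VP → NP → ADJ. The lowest shared node is the S.

S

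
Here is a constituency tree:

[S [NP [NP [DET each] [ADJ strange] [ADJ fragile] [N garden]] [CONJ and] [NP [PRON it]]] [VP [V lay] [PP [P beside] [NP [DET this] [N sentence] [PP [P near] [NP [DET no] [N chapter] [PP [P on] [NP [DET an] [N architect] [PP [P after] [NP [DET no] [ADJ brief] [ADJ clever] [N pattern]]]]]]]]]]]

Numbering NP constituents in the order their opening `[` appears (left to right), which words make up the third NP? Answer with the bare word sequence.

it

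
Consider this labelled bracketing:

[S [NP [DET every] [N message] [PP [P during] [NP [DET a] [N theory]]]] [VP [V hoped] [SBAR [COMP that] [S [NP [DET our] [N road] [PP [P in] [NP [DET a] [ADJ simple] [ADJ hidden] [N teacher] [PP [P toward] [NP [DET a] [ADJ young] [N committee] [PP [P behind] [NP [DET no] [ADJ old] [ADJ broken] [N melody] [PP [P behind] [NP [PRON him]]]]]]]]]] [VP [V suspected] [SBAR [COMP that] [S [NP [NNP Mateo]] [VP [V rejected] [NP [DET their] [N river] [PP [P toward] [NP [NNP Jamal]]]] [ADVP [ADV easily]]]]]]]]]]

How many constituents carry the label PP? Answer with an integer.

6

Scanning left to right, an opening `[PP` appears at word positions 3, 10, 15, 19, 24, 32 — 6 in total.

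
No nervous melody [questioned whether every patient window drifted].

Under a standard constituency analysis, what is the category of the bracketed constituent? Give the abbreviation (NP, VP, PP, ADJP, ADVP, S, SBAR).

VP

The bracketed span "questioned whether every patient window drifted" is headed by "questioned", making it a verb phrase (VP).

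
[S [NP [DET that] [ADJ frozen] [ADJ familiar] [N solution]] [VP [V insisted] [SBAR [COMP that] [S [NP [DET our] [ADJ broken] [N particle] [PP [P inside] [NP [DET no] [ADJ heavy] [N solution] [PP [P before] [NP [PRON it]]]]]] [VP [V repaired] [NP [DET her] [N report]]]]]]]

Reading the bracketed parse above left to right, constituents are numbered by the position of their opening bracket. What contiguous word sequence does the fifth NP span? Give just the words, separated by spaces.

Opening `[NP` markers occur at word positions 1, 7, 11, 15, 17; the fifth of these opens the constituent [NP her report].

her report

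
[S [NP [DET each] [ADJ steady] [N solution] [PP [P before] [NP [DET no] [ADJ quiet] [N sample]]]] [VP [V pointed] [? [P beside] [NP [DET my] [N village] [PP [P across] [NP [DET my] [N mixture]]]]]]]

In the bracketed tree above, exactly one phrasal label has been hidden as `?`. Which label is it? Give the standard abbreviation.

PP

Looking at what the `?` directly dominates — P 'beside', NP — this is a prepositional phrase (PP).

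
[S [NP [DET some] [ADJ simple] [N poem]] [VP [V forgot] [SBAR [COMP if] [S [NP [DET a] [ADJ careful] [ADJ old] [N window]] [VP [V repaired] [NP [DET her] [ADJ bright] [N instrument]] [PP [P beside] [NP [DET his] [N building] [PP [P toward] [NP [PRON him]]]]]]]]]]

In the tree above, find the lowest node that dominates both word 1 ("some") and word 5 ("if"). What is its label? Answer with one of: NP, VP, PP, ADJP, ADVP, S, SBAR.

S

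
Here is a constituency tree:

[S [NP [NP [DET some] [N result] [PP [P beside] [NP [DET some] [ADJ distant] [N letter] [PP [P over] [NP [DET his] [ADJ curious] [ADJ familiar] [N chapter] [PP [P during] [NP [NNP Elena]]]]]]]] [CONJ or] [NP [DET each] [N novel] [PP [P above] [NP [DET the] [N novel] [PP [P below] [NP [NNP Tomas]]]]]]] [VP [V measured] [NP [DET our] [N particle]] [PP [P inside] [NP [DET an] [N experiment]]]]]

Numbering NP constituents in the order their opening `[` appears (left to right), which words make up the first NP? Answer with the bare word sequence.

some result beside some distant letter over his curious familiar chapter during Elena or each novel above the novel below Tomas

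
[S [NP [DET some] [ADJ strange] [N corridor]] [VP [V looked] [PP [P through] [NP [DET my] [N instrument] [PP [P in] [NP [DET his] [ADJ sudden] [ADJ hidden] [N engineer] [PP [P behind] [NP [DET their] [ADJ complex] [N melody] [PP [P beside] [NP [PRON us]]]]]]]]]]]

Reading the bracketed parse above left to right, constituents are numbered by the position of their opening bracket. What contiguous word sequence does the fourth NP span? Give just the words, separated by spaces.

their complex melody beside us

In left-to-right order the NP constituents are "some strange corridor"; "my instrument in his sudden hidden engineer behind their complex melody beside us"; "his sudden hidden engineer behind their complex melody beside us"; "their complex melody beside us"; "us". Number 4 is "their complex melody beside us".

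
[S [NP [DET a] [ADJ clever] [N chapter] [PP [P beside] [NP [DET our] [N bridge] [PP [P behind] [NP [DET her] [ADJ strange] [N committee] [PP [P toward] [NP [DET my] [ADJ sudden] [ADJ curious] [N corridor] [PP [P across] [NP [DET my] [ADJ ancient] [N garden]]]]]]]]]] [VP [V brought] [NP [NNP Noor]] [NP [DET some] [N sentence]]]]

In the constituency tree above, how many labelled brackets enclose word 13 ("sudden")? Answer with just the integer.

9

The word sits inside ADJ, which is inside NP, inside PP, inside NP, inside PP, inside NP, inside PP, inside NP, inside S — 9 brackets in all.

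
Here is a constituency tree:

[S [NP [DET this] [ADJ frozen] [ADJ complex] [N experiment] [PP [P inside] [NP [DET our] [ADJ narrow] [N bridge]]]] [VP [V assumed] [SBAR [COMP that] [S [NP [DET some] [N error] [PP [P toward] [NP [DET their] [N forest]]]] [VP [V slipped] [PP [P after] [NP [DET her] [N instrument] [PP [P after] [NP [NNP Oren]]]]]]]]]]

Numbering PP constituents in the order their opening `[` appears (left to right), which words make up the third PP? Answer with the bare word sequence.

Opening `[PP` markers occur at word positions 5, 13, 17, 20; the third of these opens the constituent [PP after her instrument after Oren].

after her instrument after Oren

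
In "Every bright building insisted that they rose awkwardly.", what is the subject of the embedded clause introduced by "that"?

"they" is the NP that combines with the VP headed by "rose" to form the embedded clause introduced by "that" — the subject.

they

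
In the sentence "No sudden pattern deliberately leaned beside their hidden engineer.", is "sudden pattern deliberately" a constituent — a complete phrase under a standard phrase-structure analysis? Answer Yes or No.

No

The smallest constituent containing the whole sequence is the clause [S no sudden pattern deliberately leaned beside their hidden engineer], but the sequence is only part of it — it straddles the boundary between noun phrase "no sudden pattern" and verb phrase "deliberately leaned beside their hidden engineer".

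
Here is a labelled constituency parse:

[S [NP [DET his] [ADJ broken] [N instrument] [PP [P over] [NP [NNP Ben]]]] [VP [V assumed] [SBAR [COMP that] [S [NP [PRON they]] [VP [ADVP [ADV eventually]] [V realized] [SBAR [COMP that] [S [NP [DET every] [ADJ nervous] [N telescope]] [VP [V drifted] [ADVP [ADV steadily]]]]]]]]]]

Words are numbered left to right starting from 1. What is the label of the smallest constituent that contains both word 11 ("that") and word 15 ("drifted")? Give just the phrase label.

SBAR

The smallest bracket enclosing both words is [SBAR that every nervous telescope drifted steadily], so the label is SBAR.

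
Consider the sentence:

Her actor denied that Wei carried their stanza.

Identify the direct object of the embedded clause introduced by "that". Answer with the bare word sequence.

"carried" heads the VP of the embedded clause introduced by "that", and "their stanza" is its direct object.

their stanza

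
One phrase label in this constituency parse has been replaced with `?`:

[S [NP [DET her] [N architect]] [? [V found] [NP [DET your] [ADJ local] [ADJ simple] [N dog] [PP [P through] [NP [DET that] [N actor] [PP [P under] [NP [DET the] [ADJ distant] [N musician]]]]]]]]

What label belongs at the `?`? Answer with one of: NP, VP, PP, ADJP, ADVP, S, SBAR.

VP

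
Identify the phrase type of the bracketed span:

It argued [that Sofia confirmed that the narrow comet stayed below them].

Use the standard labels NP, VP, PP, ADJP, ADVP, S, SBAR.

SBAR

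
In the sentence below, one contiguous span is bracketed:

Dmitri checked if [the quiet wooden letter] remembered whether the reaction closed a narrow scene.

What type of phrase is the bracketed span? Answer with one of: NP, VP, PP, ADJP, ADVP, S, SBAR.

"letter" is the head of the bracketed span, so the span is a noun phrase: NP.

NP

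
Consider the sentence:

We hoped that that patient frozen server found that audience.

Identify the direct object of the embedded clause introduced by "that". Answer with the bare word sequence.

that audience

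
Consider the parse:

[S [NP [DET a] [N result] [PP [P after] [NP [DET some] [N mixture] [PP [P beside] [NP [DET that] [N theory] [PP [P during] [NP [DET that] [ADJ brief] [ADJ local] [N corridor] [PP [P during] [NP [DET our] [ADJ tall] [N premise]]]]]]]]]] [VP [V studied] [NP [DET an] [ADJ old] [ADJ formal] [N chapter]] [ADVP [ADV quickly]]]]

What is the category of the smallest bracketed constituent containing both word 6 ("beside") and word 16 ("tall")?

PP

Word 6 lies under S → NP → PP → NP → PP → P; word 16 lies under S → NP → PP → NP → PP → NP → PP → NP → PP → NP → ADJ. The lowest shared node is the PP.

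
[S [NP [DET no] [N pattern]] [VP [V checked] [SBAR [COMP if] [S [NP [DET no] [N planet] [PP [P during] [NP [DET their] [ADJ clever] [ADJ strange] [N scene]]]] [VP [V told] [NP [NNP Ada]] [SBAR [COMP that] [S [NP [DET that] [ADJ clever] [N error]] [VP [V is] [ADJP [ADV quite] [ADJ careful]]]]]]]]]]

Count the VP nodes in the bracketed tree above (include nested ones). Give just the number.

Scanning left to right, an opening `[VP` appears at word positions 3, 12, 18 — 3 in total.

3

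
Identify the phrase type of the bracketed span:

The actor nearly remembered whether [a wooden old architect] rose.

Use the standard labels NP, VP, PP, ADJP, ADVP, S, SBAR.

NP

The span is built around the noun "architect" — a noun phrase (NP).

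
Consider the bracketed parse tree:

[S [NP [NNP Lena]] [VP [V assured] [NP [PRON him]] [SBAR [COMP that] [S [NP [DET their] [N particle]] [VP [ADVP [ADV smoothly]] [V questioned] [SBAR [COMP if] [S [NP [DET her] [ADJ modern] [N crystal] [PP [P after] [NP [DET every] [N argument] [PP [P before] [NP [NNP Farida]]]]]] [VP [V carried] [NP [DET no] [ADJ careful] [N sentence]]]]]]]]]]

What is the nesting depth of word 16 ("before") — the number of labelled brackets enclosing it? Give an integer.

12

Path from the root down to the word: S → VP → SBAR → S → VP → SBAR → S → NP → PP → NP → PP → P. That is 12 enclosing brackets.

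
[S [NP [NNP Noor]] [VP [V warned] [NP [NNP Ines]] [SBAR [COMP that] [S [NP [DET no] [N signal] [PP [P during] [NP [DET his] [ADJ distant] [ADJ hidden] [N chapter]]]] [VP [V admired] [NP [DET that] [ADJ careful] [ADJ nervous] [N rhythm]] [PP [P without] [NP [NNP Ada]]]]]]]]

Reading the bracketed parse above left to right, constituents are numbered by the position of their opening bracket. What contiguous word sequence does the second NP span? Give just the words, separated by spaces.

Ines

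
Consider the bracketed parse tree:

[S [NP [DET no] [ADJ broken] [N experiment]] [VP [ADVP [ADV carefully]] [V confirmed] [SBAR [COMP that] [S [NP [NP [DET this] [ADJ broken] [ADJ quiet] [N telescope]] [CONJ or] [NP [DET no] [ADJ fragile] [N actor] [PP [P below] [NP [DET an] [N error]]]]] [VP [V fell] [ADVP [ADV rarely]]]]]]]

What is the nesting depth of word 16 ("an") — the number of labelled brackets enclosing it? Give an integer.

The word sits inside DET, which is inside NP, inside PP, inside NP, inside NP, inside S, inside SBAR, inside VP, inside S — 9 brackets in all.

9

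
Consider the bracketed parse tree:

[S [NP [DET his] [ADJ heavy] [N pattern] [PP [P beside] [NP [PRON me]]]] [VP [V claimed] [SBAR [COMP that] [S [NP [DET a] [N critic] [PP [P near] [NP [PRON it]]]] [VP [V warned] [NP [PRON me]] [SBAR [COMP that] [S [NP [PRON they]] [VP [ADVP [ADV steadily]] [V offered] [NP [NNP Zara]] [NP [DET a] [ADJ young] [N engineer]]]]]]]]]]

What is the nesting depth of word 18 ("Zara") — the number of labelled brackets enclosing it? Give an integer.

The word sits inside NNP, which is inside NP, inside VP, inside S, inside SBAR, inside VP, inside S, inside SBAR, inside VP, inside S — 10 brackets in all.

10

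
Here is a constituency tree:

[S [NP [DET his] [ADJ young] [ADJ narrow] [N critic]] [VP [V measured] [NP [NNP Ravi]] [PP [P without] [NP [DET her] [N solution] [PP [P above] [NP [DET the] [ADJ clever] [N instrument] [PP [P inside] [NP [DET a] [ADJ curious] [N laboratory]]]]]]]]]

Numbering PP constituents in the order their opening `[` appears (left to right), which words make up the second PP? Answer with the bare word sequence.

above the clever instrument inside a curious laboratory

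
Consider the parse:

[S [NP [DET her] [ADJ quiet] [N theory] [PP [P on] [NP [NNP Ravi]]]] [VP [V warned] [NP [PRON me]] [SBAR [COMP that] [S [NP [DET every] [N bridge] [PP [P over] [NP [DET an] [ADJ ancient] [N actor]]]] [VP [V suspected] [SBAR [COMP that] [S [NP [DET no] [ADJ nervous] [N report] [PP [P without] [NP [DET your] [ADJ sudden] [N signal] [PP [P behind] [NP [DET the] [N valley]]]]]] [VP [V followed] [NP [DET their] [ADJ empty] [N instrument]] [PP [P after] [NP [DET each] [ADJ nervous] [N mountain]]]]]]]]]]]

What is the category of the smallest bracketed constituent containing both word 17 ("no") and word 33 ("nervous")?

S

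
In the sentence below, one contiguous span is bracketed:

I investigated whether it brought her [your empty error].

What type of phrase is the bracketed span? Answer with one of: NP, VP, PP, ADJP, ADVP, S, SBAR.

NP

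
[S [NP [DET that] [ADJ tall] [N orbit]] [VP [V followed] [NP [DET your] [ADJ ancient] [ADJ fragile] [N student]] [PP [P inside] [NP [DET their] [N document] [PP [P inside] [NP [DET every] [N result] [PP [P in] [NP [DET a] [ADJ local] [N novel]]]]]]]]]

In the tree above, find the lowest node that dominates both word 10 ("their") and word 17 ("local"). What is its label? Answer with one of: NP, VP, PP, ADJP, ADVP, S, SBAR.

NP

The smallest bracket enclosing both words is [NP their document inside every result in a local novel], so the label is NP.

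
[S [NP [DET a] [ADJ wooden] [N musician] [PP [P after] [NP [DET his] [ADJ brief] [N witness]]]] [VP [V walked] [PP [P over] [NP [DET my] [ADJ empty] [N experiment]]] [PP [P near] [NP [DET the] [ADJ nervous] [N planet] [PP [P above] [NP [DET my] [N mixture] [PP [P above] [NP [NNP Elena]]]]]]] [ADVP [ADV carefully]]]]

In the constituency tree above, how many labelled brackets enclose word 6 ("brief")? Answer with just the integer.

5

Path from the root down to the word: S → NP → PP → NP → ADJ. That is 5 enclosing brackets.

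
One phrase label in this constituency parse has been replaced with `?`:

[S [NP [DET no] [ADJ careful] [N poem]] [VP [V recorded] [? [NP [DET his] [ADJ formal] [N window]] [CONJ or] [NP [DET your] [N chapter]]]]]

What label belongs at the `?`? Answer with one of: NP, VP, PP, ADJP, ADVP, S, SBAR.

NP

A constituent whose immediate children are NP, CONJ 'or', NP is a noun phrase: NP.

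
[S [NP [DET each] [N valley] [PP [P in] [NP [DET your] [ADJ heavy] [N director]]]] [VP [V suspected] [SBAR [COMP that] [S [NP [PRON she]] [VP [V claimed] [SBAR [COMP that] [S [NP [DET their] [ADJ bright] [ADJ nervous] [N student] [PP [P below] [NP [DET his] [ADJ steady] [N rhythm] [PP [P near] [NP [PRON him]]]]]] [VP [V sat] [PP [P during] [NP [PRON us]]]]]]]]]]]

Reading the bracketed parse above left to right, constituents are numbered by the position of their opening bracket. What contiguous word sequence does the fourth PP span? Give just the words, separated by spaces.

during us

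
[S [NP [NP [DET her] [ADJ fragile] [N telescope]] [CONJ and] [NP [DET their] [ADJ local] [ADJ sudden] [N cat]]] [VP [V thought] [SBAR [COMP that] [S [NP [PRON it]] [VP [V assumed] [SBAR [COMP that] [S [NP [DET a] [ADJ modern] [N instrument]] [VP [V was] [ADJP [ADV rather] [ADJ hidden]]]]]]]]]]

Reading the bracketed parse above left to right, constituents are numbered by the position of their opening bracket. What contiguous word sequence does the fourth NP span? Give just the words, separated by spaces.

it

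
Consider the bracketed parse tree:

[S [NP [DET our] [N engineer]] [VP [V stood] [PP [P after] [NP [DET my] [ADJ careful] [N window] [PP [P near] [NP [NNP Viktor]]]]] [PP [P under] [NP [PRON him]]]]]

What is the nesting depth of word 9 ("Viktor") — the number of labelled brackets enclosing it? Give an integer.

7

Path from the root down to the word: S → VP → PP → NP → PP → NP → NNP. That is 7 enclosing brackets.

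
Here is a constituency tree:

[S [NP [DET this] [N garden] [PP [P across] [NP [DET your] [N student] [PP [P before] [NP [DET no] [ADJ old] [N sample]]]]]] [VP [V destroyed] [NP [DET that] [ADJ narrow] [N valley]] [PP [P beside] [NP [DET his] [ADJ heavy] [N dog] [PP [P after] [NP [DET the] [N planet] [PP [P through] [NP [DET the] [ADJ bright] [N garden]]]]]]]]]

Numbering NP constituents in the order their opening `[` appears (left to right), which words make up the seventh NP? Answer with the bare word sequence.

In left-to-right order the NP constituents are "this garden across your student before no old sample"; "your student before no old sample"; "no old sample"; "that narrow valley"; "his heavy dog after the planet through the bright garden"; "the planet through the bright garden"; "the bright garden". Number 7 is "the bright garden".

the bright garden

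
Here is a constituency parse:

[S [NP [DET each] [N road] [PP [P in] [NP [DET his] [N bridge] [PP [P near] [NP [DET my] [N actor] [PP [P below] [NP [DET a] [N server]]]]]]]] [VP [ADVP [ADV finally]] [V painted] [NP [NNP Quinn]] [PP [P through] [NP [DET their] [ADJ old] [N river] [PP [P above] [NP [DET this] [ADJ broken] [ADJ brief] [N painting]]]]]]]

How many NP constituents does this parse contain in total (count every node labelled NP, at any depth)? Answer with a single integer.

7

The NP constituents are: [NP each road in his bridge near my actor below a server]; [NP his bridge near my actor below a server]; [NP my actor below a server]; [NP a server]; [NP Quinn]; [NP their old river above this broken brief painting] …. Total: 7.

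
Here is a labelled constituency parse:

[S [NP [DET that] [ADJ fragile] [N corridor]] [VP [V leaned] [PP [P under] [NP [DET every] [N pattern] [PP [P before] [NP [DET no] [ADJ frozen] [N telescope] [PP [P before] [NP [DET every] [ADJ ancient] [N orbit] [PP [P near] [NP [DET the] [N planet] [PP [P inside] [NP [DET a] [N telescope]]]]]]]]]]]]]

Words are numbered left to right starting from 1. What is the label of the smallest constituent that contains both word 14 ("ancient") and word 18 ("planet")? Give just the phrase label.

NP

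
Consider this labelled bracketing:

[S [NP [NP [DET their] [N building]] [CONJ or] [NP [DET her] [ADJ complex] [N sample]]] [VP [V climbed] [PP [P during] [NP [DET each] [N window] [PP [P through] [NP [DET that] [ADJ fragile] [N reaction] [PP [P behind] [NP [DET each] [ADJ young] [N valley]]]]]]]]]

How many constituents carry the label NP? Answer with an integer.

6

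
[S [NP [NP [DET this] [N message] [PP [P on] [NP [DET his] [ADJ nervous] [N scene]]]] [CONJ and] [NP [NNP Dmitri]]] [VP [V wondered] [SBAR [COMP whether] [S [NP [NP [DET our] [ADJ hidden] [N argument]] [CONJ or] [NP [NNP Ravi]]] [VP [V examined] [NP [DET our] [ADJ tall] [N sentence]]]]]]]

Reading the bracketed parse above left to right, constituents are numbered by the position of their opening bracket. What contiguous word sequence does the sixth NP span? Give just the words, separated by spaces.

The NP opening brackets appear, in order, over: "this message on his nervous scene and Dmitri"; "this message on his nervous scene"; "his nervous scene"; "Dmitri"; "our hidden argument or Ravi"; "our hidden argument"; "Ravi"; "our tall sentence". The sixth one spans "our hidden argument".

our hidden argument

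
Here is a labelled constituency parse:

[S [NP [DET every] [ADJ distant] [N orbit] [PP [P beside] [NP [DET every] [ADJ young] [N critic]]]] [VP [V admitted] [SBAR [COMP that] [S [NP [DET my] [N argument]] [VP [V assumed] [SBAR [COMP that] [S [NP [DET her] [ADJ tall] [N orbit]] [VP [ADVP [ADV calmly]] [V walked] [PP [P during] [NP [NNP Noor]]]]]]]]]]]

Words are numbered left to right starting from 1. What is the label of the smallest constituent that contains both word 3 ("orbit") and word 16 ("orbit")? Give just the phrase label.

S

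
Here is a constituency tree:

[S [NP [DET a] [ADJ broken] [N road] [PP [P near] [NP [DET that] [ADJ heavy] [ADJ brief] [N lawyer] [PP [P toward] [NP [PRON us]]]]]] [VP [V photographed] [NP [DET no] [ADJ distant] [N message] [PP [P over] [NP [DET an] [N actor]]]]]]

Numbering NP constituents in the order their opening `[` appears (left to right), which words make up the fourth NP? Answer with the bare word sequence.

In left-to-right order the NP constituents are "a broken road near that heavy brief lawyer toward us"; "that heavy brief lawyer toward us"; "us"; "no distant message over an actor"; "an actor". Number 4 is "no distant message over an actor".

no distant message over an actor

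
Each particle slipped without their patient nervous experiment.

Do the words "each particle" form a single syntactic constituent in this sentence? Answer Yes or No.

Yes

The sequence corresponds to a single NP node — the noun phrase "each particle".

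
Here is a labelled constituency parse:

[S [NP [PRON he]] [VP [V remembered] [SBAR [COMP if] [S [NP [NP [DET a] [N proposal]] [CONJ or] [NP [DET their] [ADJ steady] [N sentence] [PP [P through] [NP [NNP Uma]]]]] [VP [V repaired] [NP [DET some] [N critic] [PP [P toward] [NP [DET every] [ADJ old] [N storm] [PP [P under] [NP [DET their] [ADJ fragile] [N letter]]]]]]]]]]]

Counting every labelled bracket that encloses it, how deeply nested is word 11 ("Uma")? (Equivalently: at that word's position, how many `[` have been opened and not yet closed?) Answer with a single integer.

9

The word sits inside NNP, which is inside NP, inside PP, inside NP, inside NP, inside S, inside SBAR, inside VP, inside S — 9 brackets in all.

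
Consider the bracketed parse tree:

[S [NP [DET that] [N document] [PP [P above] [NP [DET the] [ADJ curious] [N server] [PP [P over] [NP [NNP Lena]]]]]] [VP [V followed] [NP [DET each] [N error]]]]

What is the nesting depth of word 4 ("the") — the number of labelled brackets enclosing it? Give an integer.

5

The word sits inside DET, which is inside NP, inside PP, inside NP, inside S — 5 brackets in all.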